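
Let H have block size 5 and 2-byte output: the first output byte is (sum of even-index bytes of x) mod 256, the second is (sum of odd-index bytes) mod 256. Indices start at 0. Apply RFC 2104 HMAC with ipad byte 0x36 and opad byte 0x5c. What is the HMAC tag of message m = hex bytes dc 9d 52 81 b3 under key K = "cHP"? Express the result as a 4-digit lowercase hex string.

3c7f

Key "cHP" = 63 48 50 is 3 bytes ≤ B = 5; zero-pad to 5 bytes: K' = 63 48 50 00 00.
K' ⊕ ipad = 55 7e 66 36 36.  K' ⊕ opad = 3f 14 0c 5c 5c.
Inner input = (K'⊕ipad) ∥ m = 55 7e 66 36 36 ∥ dc 9d 52 81 b3.
Inner hash: even-index sum = 527 mod 256 = 15; odd-index sum = 661 mod 256 = 149 → 0f 95.
Outer input = (K'⊕opad) ∥ inner = 3f 14 0c 5c 5c ∥ 0f 95.
Outer hash (tag): even-index sum = 316 mod 256 = 60; odd-index sum = 127 mod 256 = 127 → 3c 7f.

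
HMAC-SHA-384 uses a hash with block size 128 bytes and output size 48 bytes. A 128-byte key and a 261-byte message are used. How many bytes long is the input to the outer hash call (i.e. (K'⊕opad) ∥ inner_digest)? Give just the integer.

Key is 128 ≤ 128 bytes, zero-padded: |K'| = 128.
Outer input = (K'⊕opad) ∥ H(inner) → 128 + 48 = 176 bytes.

176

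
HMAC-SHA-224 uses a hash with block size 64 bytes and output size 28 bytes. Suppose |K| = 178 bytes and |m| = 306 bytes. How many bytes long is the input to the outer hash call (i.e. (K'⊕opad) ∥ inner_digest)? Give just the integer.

Key is 178 > 64 bytes, so it is hashed to 28 bytes then zero-padded to 64: |K'| = 64.
Outer input = (K'⊕opad) ∥ H(inner) → 64 + 28 = 92 bytes.

92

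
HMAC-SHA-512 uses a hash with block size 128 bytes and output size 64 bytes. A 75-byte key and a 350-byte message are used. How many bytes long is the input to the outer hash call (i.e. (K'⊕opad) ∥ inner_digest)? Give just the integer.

192

Key is 75 ≤ 128 bytes, zero-padded: |K'| = 128.
Outer input = (K'⊕opad) ∥ H(inner) → 128 + 64 = 192 bytes.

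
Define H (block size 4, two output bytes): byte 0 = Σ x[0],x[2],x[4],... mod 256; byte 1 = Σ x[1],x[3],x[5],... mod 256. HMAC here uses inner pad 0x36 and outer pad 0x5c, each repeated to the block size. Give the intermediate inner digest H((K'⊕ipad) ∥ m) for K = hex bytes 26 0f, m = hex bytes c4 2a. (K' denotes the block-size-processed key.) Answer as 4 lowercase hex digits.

Key hex bytes 26 0f is 2 bytes ≤ B = 4; zero-pad to 4 bytes: K' = 26 0f 00 00.
K' ⊕ ipad = 10 39 36 36.
Inner input = 10 39 36 36 ∥ c4 2a.
Inner hash: even-index sum = 266 mod 256 = 10; odd-index sum = 153 mod 256 = 153 → 0a 99.

0a99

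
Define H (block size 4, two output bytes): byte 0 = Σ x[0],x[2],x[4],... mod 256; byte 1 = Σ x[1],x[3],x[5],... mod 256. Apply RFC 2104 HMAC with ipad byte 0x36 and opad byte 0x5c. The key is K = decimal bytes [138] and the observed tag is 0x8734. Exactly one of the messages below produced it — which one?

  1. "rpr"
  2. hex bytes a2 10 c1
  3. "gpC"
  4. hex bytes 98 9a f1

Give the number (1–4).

Key decimal bytes [138] = 8a is 1 byte ≤ B = 4; zero-pad to 4 bytes: K' = 8a 00 00 00.
K' ⊕ ipad = bc 36 36 36; K' ⊕ opad = d6 5c 5c 5c.
m1: inner = H(bc 36 36 36 72 70 72) = d6 dc; tag = H(d6 5c 5c 5c d6 dc) = 0894
m2: inner = H(bc 36 36 36 a2 10 c1) = 55 7c; tag = H(d6 5c 5c 5c 55 7c) = 8734 ← matches
m3: inner = H(bc 36 36 36 67 70 43) = 9c dc; tag = H(d6 5c 5c 5c 9c dc) = ce94
m4: inner = H(bc 36 36 36 98 9a f1) = 7b 06; tag = H(d6 5c 5c 5c 7b 06) = adbe

2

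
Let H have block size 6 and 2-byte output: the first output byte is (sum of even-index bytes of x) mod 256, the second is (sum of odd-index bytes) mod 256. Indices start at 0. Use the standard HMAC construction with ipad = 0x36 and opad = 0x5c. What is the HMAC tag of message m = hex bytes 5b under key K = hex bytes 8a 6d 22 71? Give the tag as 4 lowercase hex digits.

Key hex bytes 8a 6d 22 71 is 4 bytes ≤ B = 6; zero-pad to 6 bytes: K' = 8a 6d 22 71 00 00.
K' ⊕ ipad = bc 5b 14 47 36 36.  K' ⊕ opad = d6 31 7e 2d 5c 5c.
Inner input = (K'⊕ipad) ∥ m = bc 5b 14 47 36 36 ∥ 5b.
Inner hash: even-index sum = 353 mod 256 = 97; odd-index sum = 216 mod 256 = 216 → 61 d8.
Outer input = (K'⊕opad) ∥ inner = d6 31 7e 2d 5c 5c ∥ 61 d8.
Outer hash (tag): even-index sum = 529 mod 256 = 17; odd-index sum = 402 mod 256 = 146 → 11 92.

1192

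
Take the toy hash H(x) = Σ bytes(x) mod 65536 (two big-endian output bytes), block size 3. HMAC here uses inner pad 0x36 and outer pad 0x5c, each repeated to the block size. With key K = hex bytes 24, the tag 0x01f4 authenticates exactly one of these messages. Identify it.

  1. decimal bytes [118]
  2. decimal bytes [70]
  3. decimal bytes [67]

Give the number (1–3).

2

Key hex bytes 24 is 1 byte ≤ B = 3; zero-pad to 3 bytes: K' = 24 00 00.
K' ⊕ ipad = 12 36 36; K' ⊕ opad = 78 5c 5c.
m1: inner = H(12 36 36 76) = 00 f4; tag = H(78 5c 5c 00 f4) = 0224
m2: inner = H(12 36 36 46) = 00 c4; tag = H(78 5c 5c 00 c4) = 01f4 ← matches
m3: inner = H(12 36 36 43) = 00 c1; tag = H(78 5c 5c 00 c1) = 01f1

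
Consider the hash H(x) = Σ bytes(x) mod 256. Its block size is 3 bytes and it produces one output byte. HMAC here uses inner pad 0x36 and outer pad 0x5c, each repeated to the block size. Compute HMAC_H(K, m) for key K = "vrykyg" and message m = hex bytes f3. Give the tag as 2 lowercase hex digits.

Key "vrykyg" = 76 72 79 6b 79 67 is 6 bytes > B = 3, so hash it first: H(key) = ac, then zero-pad to 3 bytes: K' = ac 00 00.
K' ⊕ ipad = 9a 36 36.  K' ⊕ opad = f0 5c 5c.
Inner input = (K'⊕ipad) ∥ m = 9a 36 36 ∥ f3.
Inner hash: sum = 154+54+54+243 = 505; mod 256 = 249 → f9.
Outer input = (K'⊕opad) ∥ inner = f0 5c 5c ∥ f9.
Outer hash (tag): sum = 240+92+92+249 = 673; mod 256 = 161 → a1.

a1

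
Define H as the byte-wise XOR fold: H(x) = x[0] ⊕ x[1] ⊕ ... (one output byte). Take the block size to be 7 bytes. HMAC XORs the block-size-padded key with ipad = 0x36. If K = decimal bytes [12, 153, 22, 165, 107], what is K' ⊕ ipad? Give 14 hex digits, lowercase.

Key decimal bytes [12, 153, 22, 165, 107] = 0c 99 16 a5 6b is 5 bytes ≤ B = 7; zero-pad to 7 bytes: K' = 0c 99 16 a5 6b 00 00.
XOR each byte with 0x36: 0c⊕36=3a, 99⊕36=af, 16⊕36=20, a5⊕36=93, 6b⊕36=5d, 00⊕36=36, 00⊕36=36.

3aaf20935d3636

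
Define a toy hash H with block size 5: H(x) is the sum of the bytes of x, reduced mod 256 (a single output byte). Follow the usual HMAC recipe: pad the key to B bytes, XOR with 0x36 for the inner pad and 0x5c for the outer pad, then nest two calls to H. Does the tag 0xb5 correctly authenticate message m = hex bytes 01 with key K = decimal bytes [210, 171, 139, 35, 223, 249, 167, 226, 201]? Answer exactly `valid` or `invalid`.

Key decimal bytes [210, 171, 139, 35, 223, 249, 167, 226, 201] = d2 ab 8b 23 df f9 a7 e2 c9 is 9 bytes > B = 5, so hash it first: H(key) = 55, then zero-pad to 5 bytes: K' = 55 00 00 00 00.
K' ⊕ ipad = 63 36 36 36 36; K' ⊕ opad = 09 5c 5c 5c 5c.
Inner hash: sum = 99+54+54+54+54+1 = 316; mod 256 = 60 → 3c.
Outer hash (recomputed tag): sum = 9+92+92+92+92+60 = 437; mod 256 = 181 → b5.
Recomputed tag = b5; claimed = b5 → match.

valid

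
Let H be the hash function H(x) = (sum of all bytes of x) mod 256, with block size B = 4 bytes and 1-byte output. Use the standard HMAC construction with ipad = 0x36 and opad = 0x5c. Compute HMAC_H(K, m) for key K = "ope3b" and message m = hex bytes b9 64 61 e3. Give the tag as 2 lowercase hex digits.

8b

Key "ope3b" = 6f 70 65 33 62 is 5 bytes > B = 4, so hash it first: H(key) = d9, then zero-pad to 4 bytes: K' = d9 00 00 00.
K' ⊕ ipad = ef 36 36 36.  K' ⊕ opad = 85 5c 5c 5c.
Inner input = (K'⊕ipad) ∥ m = ef 36 36 36 ∥ b9 64 61 e3.
Inner hash: sum = 239+54+54+54+185+100+97+227 = 1010; mod 256 = 242 → f2.
Outer input = (K'⊕opad) ∥ inner = 85 5c 5c 5c ∥ f2.
Outer hash (tag): sum = 133+92+92+92+242 = 651; mod 256 = 139 → 8b.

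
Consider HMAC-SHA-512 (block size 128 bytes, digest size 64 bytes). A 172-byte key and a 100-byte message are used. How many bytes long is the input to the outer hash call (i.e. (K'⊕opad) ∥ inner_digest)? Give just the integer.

Key is 172 > 128 bytes, so it is hashed to 64 bytes then zero-padded to 128: |K'| = 128.
Outer input = (K'⊕opad) ∥ H(inner) → 128 + 64 = 192 bytes.

192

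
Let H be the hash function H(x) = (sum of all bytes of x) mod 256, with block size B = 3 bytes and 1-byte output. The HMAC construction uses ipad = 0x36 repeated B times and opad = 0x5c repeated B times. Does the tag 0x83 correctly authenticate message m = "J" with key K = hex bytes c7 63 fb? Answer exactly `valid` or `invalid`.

invalid

Key hex bytes c7 63 fb is exactly B = 3 bytes: K' = c7 63 fb.
K' ⊕ ipad = f1 55 cd; K' ⊕ opad = 9b 3f a7.
Inner hash: sum = 241+85+205+74 = 605; mod 256 = 93 → 5d.
Outer hash (recomputed tag): sum = 155+63+167+93 = 478; mod 256 = 222 → de.
Recomputed tag = de; claimed = 83 → mismatch.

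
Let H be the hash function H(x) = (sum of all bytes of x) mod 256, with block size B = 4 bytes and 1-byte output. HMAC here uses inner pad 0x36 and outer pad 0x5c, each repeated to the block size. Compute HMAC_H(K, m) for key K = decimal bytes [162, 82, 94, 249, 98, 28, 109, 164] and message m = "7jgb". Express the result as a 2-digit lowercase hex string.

92

Key decimal bytes [162, 82, 94, 249, 98, 28, 109, 164] = a2 52 5e f9 62 1c 6d a4 is 8 bytes > B = 4, so hash it first: H(key) = da, then zero-pad to 4 bytes: K' = da 00 00 00.
K' ⊕ ipad = ec 36 36 36.  K' ⊕ opad = 86 5c 5c 5c.
Inner input = (K'⊕ipad) ∥ m = ec 36 36 36 ∥ 37 6a 67 62.
Inner hash: sum = 236+54+54+54+55+106+103+98 = 760; mod 256 = 248 → f8.
Outer input = (K'⊕opad) ∥ inner = 86 5c 5c 5c ∥ f8.
Outer hash (tag): sum = 134+92+92+92+248 = 658; mod 256 = 146 → 92.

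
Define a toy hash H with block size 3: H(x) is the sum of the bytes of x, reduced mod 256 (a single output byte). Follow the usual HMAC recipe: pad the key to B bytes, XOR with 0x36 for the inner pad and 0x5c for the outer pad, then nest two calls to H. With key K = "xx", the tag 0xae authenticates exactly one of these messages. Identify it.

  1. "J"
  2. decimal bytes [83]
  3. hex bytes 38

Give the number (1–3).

3

Key "xx" = 78 78 is 2 bytes ≤ B = 3; zero-pad to 3 bytes: K' = 78 78 00.
K' ⊕ ipad = 4e 4e 36; K' ⊕ opad = 24 24 5c.
m1: inner = H(4e 4e 36 4a) = 1c; tag = H(24 24 5c 1c) = c0
m2: inner = H(4e 4e 36 53) = 25; tag = H(24 24 5c 25) = c9
m3: inner = H(4e 4e 36 38) = 0a; tag = H(24 24 5c 0a) = ae ← matches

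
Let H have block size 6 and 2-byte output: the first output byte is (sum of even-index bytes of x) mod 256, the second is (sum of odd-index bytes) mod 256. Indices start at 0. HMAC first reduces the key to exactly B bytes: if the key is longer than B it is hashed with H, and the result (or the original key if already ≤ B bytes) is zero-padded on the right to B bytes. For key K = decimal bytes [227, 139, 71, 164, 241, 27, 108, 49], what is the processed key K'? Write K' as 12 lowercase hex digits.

|K| = 8 > B = 6, so first hash the key.
H(K): even-index sum = 647 mod 256 = 135; odd-index sum = 379 mod 256 = 123 → 87 7b.
Zero-pad H(K) = 87 7b to 6 bytes: K' = 87 7b 00 00 00 00.

877b00000000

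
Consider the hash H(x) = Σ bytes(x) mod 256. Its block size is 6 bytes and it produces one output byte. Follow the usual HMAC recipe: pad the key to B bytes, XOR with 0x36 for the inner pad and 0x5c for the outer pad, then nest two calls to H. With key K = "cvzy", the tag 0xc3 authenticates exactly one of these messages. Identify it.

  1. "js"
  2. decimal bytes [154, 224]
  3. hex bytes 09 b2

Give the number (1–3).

3

Key "cvzy" = 63 76 7a 79 is 4 bytes ≤ B = 6; zero-pad to 6 bytes: K' = 63 76 7a 79 00 00.
K' ⊕ ipad = 55 40 4c 4f 36 36; K' ⊕ opad = 3f 2a 26 25 5c 5c.
m1: inner = H(55 40 4c 4f 36 36 6a 73) = 79; tag = H(3f 2a 26 25 5c 5c 79) = e5
m2: inner = H(55 40 4c 4f 36 36 9a e0) = 16; tag = H(3f 2a 26 25 5c 5c 16) = 82
m3: inner = H(55 40 4c 4f 36 36 09 b2) = 57; tag = H(3f 2a 26 25 5c 5c 57) = c3 ← matches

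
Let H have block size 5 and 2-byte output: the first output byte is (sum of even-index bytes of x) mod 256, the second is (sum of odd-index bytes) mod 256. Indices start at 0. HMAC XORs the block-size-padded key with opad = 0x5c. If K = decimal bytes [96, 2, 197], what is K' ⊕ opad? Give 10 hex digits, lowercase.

Key decimal bytes [96, 2, 197] = 60 02 c5 is 3 bytes ≤ B = 5; zero-pad to 5 bytes: K' = 60 02 c5 00 00.
XOR each byte with 0x5c: 60⊕5c=3c, 02⊕5c=5e, c5⊕5c=99, 00⊕5c=5c, 00⊕5c=5c.

3c5e995c5c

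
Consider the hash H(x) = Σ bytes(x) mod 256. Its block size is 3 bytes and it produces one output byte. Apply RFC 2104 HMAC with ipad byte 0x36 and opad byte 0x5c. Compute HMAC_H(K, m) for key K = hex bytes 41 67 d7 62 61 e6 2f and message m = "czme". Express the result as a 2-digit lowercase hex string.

3f

Key hex bytes 41 67 d7 62 61 e6 2f is 7 bytes > B = 3, so hash it first: H(key) = 57, then zero-pad to 3 bytes: K' = 57 00 00.
K' ⊕ ipad = 61 36 36.  K' ⊕ opad = 0b 5c 5c.
Inner input = (K'⊕ipad) ∥ m = 61 36 36 ∥ 63 7a 6d 65.
Inner hash: sum = 97+54+54+99+122+109+101 = 636; mod 256 = 124 → 7c.
Outer input = (K'⊕opad) ∥ inner = 0b 5c 5c ∥ 7c.
Outer hash (tag): sum = 11+92+92+124 = 319; mod 256 = 63 → 3f.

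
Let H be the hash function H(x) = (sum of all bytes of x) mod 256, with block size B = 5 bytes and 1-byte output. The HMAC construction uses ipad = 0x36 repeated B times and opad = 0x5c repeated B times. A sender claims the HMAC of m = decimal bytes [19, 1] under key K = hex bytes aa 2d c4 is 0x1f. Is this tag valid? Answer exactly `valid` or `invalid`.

invalid

Key hex bytes aa 2d c4 is 3 bytes ≤ B = 5; zero-pad to 5 bytes: K' = aa 2d c4 00 00.
K' ⊕ ipad = 9c 1b f2 36 36; K' ⊕ opad = f6 71 98 5c 5c.
Inner hash: sum = 156+27+242+54+54+19+1 = 553; mod 256 = 41 → 29.
Outer hash (recomputed tag): sum = 246+113+152+92+92+41 = 736; mod 256 = 224 → e0.
Recomputed tag = e0; claimed = 1f → mismatch.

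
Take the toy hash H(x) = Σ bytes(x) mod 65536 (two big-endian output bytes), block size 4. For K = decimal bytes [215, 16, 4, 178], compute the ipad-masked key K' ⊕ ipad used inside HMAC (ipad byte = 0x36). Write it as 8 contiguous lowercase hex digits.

e1263284

Key decimal bytes [215, 16, 4, 178] = d7 10 04 b2 is exactly B = 4 bytes: K' = d7 10 04 b2.
XOR each byte with 0x36: d7⊕36=e1, 10⊕36=26, 04⊕36=32, b2⊕36=84.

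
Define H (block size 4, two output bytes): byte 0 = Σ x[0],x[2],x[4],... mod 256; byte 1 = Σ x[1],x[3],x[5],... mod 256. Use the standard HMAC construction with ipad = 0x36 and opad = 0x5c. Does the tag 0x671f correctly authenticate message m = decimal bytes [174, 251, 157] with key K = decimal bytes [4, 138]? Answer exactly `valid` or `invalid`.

valid

Key decimal bytes [4, 138] = 04 8a is 2 bytes ≤ B = 4; zero-pad to 4 bytes: K' = 04 8a 00 00.
K' ⊕ ipad = 32 bc 36 36; K' ⊕ opad = 58 d6 5c 5c.
Inner hash: even-index sum = 435 mod 256 = 179; odd-index sum = 493 mod 256 = 237 → b3 ed.
Outer hash (recomputed tag): even-index sum = 359 mod 256 = 103; odd-index sum = 543 mod 256 = 31 → 67 1f.
Recomputed tag = 671f; claimed = 671f → match.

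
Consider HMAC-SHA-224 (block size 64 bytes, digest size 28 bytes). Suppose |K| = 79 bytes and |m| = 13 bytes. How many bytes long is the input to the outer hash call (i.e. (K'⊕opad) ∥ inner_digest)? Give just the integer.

92

Key is 79 > 64 bytes, so it is hashed to 28 bytes then zero-padded to 64: |K'| = 64.
Outer input = (K'⊕opad) ∥ H(inner) → 64 + 28 = 92 bytes.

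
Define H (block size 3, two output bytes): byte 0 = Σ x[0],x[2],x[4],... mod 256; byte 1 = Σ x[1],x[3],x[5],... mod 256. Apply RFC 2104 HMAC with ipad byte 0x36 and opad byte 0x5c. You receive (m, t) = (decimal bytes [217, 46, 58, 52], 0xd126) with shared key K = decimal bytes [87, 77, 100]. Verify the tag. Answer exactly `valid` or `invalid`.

Key decimal bytes [87, 77, 100] = 57 4d 64 is exactly B = 3 bytes: K' = 57 4d 64.
K' ⊕ ipad = 61 7b 52; K' ⊕ opad = 0b 11 38.
Inner hash: even-index sum = 277 mod 256 = 21; odd-index sum = 398 mod 256 = 142 → 15 8e.
Outer hash (recomputed tag): even-index sum = 209 mod 256 = 209; odd-index sum = 38 mod 256 = 38 → d1 26.
Recomputed tag = d126; claimed = d126 → match.

valid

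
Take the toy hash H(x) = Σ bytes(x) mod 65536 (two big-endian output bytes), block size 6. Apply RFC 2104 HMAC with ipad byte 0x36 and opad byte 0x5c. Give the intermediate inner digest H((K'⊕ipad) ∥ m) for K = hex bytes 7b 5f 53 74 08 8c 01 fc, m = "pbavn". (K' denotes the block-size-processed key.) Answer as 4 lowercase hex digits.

Key hex bytes 7b 5f 53 74 08 8c 01 fc is 8 bytes > B = 6, so hash it first: H(key) = 03 32, then zero-pad to 6 bytes: K' = 03 32 00 00 00 00.
K' ⊕ ipad = 35 04 36 36 36 36.
Inner input = 35 04 36 36 36 36 ∥ 70 62 61 76 6e.
Inner hash: sum = 53+4+54+54+54+54+112+98+97+118+110 = 808 → 03 28.

0328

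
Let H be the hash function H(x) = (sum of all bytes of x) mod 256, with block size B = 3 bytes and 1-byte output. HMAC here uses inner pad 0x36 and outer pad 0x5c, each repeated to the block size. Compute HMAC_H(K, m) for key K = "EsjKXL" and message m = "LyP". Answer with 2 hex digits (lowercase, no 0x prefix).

Key "EsjKXL" = 45 73 6a 4b 58 4c is 6 bytes > B = 3, so hash it first: H(key) = 11, then zero-pad to 3 bytes: K' = 11 00 00.
K' ⊕ ipad = 27 36 36.  K' ⊕ opad = 4d 5c 5c.
Inner input = (K'⊕ipad) ∥ m = 27 36 36 ∥ 4c 79 50.
Inner hash: sum = 39+54+54+76+121+80 = 424; mod 256 = 168 → a8.
Outer input = (K'⊕opad) ∥ inner = 4d 5c 5c ∥ a8.
Outer hash (tag): sum = 77+92+92+168 = 429; mod 256 = 173 → ad.

ad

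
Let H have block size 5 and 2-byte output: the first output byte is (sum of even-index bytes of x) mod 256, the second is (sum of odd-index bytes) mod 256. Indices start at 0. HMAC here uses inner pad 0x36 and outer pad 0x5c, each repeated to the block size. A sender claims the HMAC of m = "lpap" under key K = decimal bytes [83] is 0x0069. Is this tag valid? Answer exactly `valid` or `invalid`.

Key decimal bytes [83] = 53 is 1 byte ≤ B = 5; zero-pad to 5 bytes: K' = 53 00 00 00 00.
K' ⊕ ipad = 65 36 36 36 36; K' ⊕ opad = 0f 5c 5c 5c 5c.
Inner hash: even-index sum = 433 mod 256 = 177; odd-index sum = 313 mod 256 = 57 → b1 39.
Outer hash (recomputed tag): even-index sum = 256 mod 256 = 0; odd-index sum = 361 mod 256 = 105 → 00 69.
Recomputed tag = 0069; claimed = 0069 → match.

valid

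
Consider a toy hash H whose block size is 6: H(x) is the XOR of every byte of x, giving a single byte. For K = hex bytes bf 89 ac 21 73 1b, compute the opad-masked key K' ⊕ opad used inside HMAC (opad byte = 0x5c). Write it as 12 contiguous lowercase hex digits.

e3d5f07d2f47

Key hex bytes bf 89 ac 21 73 1b is exactly B = 6 bytes: K' = bf 89 ac 21 73 1b.
XOR each byte with 0x5c: bf⊕5c=e3, 89⊕5c=d5, ac⊕5c=f0, 21⊕5c=7d, 73⊕5c=2f, 1b⊕5c=47.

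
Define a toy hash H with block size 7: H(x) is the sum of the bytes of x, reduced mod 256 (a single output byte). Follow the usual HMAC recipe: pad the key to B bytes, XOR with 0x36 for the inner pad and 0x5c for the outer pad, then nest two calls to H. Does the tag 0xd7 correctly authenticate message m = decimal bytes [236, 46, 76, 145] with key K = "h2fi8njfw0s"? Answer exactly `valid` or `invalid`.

valid

Key "h2fi8njfw0s" = 68 32 66 69 38 6e 6a 66 77 30 73 is 11 bytes > B = 7, so hash it first: H(key) = f9, then zero-pad to 7 bytes: K' = f9 00 00 00 00 00 00.
K' ⊕ ipad = cf 36 36 36 36 36 36; K' ⊕ opad = a5 5c 5c 5c 5c 5c 5c.
Inner hash: sum = 207+54+54+54+54+54+54+236+46+76+145 = 1034; mod 256 = 10 → 0a.
Outer hash (recomputed tag): sum = 165+92+92+92+92+92+92+10 = 727; mod 256 = 215 → d7.
Recomputed tag = d7; claimed = d7 → match.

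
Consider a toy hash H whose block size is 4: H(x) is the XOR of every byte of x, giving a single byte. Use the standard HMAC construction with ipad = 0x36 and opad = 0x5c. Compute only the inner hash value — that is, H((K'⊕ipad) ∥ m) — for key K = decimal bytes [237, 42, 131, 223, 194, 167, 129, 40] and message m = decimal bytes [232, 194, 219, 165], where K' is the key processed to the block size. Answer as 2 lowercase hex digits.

03

Key decimal bytes [237, 42, 131, 223, 194, 167, 129, 40] = ed 2a 83 df c2 a7 81 28 is 8 bytes > B = 4, so hash it first: H(key) = 57, then zero-pad to 4 bytes: K' = 57 00 00 00.
K' ⊕ ipad = 61 36 36 36.
Inner input = 61 36 36 36 ∥ e8 c2 db a5.
Inner hash: XOR 61⊕36⊕36⊕36⊕e8⊕c2⊕db⊕a5 = 03.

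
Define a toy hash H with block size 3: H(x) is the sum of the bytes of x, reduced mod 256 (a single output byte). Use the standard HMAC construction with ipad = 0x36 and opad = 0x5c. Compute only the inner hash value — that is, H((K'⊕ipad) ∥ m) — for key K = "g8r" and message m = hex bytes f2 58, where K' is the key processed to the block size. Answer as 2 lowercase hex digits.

Key "g8r" = 67 38 72 is exactly B = 3 bytes: K' = 67 38 72.
K' ⊕ ipad = 51 0e 44.
Inner input = 51 0e 44 ∥ f2 58.
Inner hash: sum = 81+14+68+242+88 = 493; mod 256 = 237 → ed.

ed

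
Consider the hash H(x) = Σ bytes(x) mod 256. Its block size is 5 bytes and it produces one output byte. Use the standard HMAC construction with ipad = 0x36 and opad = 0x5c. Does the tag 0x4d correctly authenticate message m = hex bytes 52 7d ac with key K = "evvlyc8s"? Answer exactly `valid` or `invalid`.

valid

Key "evvlyc8s" = 65 76 76 6c 79 63 38 73 is 8 bytes > B = 5, so hash it first: H(key) = 44, then zero-pad to 5 bytes: K' = 44 00 00 00 00.
K' ⊕ ipad = 72 36 36 36 36; K' ⊕ opad = 18 5c 5c 5c 5c.
Inner hash: sum = 114+54+54+54+54+82+125+172 = 709; mod 256 = 197 → c5.
Outer hash (recomputed tag): sum = 24+92+92+92+92+197 = 589; mod 256 = 77 → 4d.
Recomputed tag = 4d; claimed = 4d → match.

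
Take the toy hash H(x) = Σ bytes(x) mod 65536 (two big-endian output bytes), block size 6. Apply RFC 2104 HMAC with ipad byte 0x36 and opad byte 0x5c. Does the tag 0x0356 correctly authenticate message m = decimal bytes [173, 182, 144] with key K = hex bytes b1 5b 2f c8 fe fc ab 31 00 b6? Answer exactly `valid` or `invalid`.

Key hex bytes b1 5b 2f c8 fe fc ab 31 00 b6 is 10 bytes > B = 6, so hash it first: H(key) = 05 8f, then zero-pad to 6 bytes: K' = 05 8f 00 00 00 00.
K' ⊕ ipad = 33 b9 36 36 36 36; K' ⊕ opad = 59 d3 5c 5c 5c 5c.
Inner hash: sum = 51+185+54+54+54+54+173+182+144 = 951 → 03 b7.
Outer hash (recomputed tag): sum = 89+211+92+92+92+92+3+183 = 854 → 03 56.
Recomputed tag = 0356; claimed = 0356 → match.

valid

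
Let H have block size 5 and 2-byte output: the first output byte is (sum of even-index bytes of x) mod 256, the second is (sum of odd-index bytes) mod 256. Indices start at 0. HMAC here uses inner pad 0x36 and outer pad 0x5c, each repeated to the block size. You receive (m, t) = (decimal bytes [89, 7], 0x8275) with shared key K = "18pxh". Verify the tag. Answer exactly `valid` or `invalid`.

Key "18pxh" = 31 38 70 78 68 is exactly B = 5 bytes: K' = 31 38 70 78 68.
K' ⊕ ipad = 07 0e 46 4e 5e; K' ⊕ opad = 6d 64 2c 24 34.
Inner hash: even-index sum = 178 mod 256 = 178; odd-index sum = 181 mod 256 = 181 → b2 b5.
Outer hash (recomputed tag): even-index sum = 386 mod 256 = 130; odd-index sum = 314 mod 256 = 58 → 82 3a.
Recomputed tag = 823a; claimed = 8275 → mismatch.

invalid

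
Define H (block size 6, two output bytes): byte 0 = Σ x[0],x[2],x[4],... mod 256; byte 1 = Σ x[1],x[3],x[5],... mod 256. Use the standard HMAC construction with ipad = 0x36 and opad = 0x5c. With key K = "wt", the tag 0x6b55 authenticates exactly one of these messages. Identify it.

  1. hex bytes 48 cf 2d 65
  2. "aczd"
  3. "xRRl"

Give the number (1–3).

Key "wt" = 77 74 is 2 bytes ≤ B = 6; zero-pad to 6 bytes: K' = 77 74 00 00 00 00.
K' ⊕ ipad = 41 42 36 36 36 36; K' ⊕ opad = 2b 28 5c 5c 5c 5c.
m1: inner = H(41 42 36 36 36 36 48 cf 2d 65) = 22 e2; tag = H(2b 28 5c 5c 5c 5c 22 e2) = 05c2
m2: inner = H(41 42 36 36 36 36 61 63 7a 64) = 88 75; tag = H(2b 28 5c 5c 5c 5c 88 75) = 6b55 ← matches
m3: inner = H(41 42 36 36 36 36 78 52 52 6c) = 77 6c; tag = H(2b 28 5c 5c 5c 5c 77 6c) = 5a4c

2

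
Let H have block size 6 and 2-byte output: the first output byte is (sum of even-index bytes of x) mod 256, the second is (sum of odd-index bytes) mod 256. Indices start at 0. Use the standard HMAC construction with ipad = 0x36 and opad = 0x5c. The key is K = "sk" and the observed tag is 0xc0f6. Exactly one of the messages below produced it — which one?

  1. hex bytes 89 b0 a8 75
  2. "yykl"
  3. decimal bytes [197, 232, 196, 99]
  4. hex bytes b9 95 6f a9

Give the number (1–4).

Key "sk" = 73 6b is 2 bytes ≤ B = 6; zero-pad to 6 bytes: K' = 73 6b 00 00 00 00.
K' ⊕ ipad = 45 5d 36 36 36 36; K' ⊕ opad = 2f 37 5c 5c 5c 5c.
m1: inner = H(45 5d 36 36 36 36 89 b0 a8 75) = e2 ee; tag = H(2f 37 5c 5c 5c 5c e2 ee) = c9dd
m2: inner = H(45 5d 36 36 36 36 79 79 6b 6c) = 95 ae; tag = H(2f 37 5c 5c 5c 5c 95 ae) = 7c9d
m3: inner = H(45 5d 36 36 36 36 c5 e8 c4 63) = 3a 14; tag = H(2f 37 5c 5c 5c 5c 3a 14) = 2103
m4: inner = H(45 5d 36 36 36 36 b9 95 6f a9) = d9 07; tag = H(2f 37 5c 5c 5c 5c d9 07) = c0f6 ← matches

4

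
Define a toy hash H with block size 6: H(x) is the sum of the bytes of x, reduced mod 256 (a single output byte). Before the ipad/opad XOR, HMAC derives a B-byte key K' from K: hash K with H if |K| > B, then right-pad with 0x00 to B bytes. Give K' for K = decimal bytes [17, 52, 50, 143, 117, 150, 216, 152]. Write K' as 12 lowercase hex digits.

|K| = 8 > B = 6, so first hash the key.
H(K): sum = 17+52+50+143+117+150+216+152 = 897; mod 256 = 129 → 81.
Zero-pad H(K) = 81 to 6 bytes: K' = 81 00 00 00 00 00.

810000000000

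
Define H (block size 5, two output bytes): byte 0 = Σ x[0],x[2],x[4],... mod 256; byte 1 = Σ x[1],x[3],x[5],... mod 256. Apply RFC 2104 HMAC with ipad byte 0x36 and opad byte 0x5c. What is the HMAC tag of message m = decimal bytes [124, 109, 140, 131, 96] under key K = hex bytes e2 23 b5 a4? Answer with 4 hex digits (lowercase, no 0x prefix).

Key hex bytes e2 23 b5 a4 is 4 bytes ≤ B = 5; zero-pad to 5 bytes: K' = e2 23 b5 a4 00.
K' ⊕ ipad = d4 15 83 92 36.  K' ⊕ opad = be 7f e9 f8 5c.
Inner input = (K'⊕ipad) ∥ m = d4 15 83 92 36 ∥ 7c 6d 8c 83 60.
Inner hash: even-index sum = 637 mod 256 = 125; odd-index sum = 527 mod 256 = 15 → 7d 0f.
Outer input = (K'⊕opad) ∥ inner = be 7f e9 f8 5c ∥ 7d 0f.
Outer hash (tag): even-index sum = 530 mod 256 = 18; odd-index sum = 500 mod 256 = 244 → 12 f4.

12f4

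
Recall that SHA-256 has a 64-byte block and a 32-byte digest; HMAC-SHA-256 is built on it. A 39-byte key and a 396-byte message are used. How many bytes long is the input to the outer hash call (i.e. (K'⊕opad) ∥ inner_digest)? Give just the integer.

96

Key is 39 ≤ 64 bytes, zero-padded: |K'| = 64.
Outer input = (K'⊕opad) ∥ H(inner) → 64 + 32 = 96 bytes.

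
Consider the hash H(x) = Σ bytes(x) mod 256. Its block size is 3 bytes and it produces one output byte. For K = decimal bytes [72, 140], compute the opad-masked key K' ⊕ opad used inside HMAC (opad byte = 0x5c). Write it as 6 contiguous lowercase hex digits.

Key decimal bytes [72, 140] = 48 8c is 2 bytes ≤ B = 3; zero-pad to 3 bytes: K' = 48 8c 00.
XOR each byte with 0x5c: 48⊕5c=14, 8c⊕5c=d0, 00⊕5c=5c.

14d05c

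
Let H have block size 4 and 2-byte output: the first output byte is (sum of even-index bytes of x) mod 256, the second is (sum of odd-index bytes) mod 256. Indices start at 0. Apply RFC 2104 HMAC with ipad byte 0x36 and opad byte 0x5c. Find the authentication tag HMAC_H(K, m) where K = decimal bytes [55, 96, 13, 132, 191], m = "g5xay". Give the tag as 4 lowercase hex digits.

7eb2

Key decimal bytes [55, 96, 13, 132, 191] = 37 60 0d 84 bf is 5 bytes > B = 4, so hash it first: H(key) = 03 e4, then zero-pad to 4 bytes: K' = 03 e4 00 00.
K' ⊕ ipad = 35 d2 36 36.  K' ⊕ opad = 5f b8 5c 5c.
Inner input = (K'⊕ipad) ∥ m = 35 d2 36 36 ∥ 67 35 78 61 79.
Inner hash: even-index sum = 451 mod 256 = 195; odd-index sum = 414 mod 256 = 158 → c3 9e.
Outer input = (K'⊕opad) ∥ inner = 5f b8 5c 5c ∥ c3 9e.
Outer hash (tag): even-index sum = 382 mod 256 = 126; odd-index sum = 434 mod 256 = 178 → 7e b2.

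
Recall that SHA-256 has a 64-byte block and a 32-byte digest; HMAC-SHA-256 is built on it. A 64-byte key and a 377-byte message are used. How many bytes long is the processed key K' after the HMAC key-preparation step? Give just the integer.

Key is 64 ≤ 64 bytes, zero-padded: |K'| = 64.

64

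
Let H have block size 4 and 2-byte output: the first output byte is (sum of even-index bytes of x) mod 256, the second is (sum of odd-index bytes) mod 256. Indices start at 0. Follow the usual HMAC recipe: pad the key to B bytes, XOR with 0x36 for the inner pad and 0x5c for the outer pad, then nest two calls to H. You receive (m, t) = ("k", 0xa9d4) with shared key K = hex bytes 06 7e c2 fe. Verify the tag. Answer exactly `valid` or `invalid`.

invalid

Key hex bytes 06 7e c2 fe is exactly B = 4 bytes: K' = 06 7e c2 fe.
K' ⊕ ipad = 30 48 f4 c8; K' ⊕ opad = 5a 22 9e a2.
Inner hash: even-index sum = 399 mod 256 = 143; odd-index sum = 272 mod 256 = 16 → 8f 10.
Outer hash (recomputed tag): even-index sum = 391 mod 256 = 135; odd-index sum = 212 mod 256 = 212 → 87 d4.
Recomputed tag = 87d4; claimed = a9d4 → mismatch.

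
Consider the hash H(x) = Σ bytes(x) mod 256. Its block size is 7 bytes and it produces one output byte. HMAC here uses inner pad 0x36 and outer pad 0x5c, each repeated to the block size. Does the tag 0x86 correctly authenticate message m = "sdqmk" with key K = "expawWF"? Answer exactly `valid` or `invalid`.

valid

Key "expawWF" = 65 78 70 61 77 57 46 is exactly B = 7 bytes: K' = 65 78 70 61 77 57 46.
K' ⊕ ipad = 53 4e 46 57 41 61 70; K' ⊕ opad = 39 24 2c 3d 2b 0b 1a.
Inner hash: sum = 83+78+70+87+65+97+112+115+100+113+109+107 = 1136; mod 256 = 112 → 70.
Outer hash (recomputed tag): sum = 57+36+44+61+43+11+26+112 = 390; mod 256 = 134 → 86.
Recomputed tag = 86; claimed = 86 → match.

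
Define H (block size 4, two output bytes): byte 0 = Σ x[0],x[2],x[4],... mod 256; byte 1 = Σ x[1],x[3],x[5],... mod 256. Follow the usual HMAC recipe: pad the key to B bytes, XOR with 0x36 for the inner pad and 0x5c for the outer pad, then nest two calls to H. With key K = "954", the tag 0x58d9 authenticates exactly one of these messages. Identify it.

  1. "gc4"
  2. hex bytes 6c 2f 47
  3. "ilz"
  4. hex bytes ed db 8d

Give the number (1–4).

4

Key "954" = 39 35 34 is 3 bytes ≤ B = 4; zero-pad to 4 bytes: K' = 39 35 34 00.
K' ⊕ ipad = 0f 03 02 36; K' ⊕ opad = 65 69 68 5c.
m1: inner = H(0f 03 02 36 67 63 34) = ac 9c; tag = H(65 69 68 5c ac 9c) = 7961
m2: inner = H(0f 03 02 36 6c 2f 47) = c4 68; tag = H(65 69 68 5c c4 68) = 912d
m3: inner = H(0f 03 02 36 69 6c 7a) = f4 a5; tag = H(65 69 68 5c f4 a5) = c16a
m4: inner = H(0f 03 02 36 ed db 8d) = 8b 14; tag = H(65 69 68 5c 8b 14) = 58d9 ← matches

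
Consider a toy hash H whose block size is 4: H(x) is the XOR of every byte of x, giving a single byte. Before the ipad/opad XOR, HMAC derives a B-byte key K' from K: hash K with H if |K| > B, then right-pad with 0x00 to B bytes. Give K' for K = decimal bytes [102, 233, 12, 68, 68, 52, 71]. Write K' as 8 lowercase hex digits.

f0000000

|K| = 7 > B = 4, so first hash the key.
H(K): XOR 66⊕e9⊕0c⊕44⊕44⊕34⊕47 = f0.
Zero-pad H(K) = f0 to 4 bytes: K' = f0 00 00 00.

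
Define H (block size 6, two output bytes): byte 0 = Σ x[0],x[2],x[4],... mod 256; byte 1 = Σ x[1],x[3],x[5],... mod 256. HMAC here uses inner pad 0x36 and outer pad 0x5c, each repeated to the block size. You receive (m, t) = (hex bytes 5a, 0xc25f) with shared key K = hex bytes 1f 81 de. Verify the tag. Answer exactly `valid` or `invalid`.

Key hex bytes 1f 81 de is 3 bytes ≤ B = 6; zero-pad to 6 bytes: K' = 1f 81 de 00 00 00.
K' ⊕ ipad = 29 b7 e8 36 36 36; K' ⊕ opad = 43 dd 82 5c 5c 5c.
Inner hash: even-index sum = 417 mod 256 = 161; odd-index sum = 291 mod 256 = 35 → a1 23.
Outer hash (recomputed tag): even-index sum = 450 mod 256 = 194; odd-index sum = 440 mod 256 = 184 → c2 b8.
Recomputed tag = c2b8; claimed = c25f → mismatch.

invalid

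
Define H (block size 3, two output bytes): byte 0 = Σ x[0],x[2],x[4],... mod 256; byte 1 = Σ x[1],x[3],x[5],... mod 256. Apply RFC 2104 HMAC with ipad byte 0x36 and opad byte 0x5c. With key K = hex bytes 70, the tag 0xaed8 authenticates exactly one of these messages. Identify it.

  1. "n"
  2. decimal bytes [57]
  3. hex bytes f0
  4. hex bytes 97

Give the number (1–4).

Key hex bytes 70 is 1 byte ≤ B = 3; zero-pad to 3 bytes: K' = 70 00 00.
K' ⊕ ipad = 46 36 36; K' ⊕ opad = 2c 5c 5c.
m1: inner = H(46 36 36 6e) = 7c a4; tag = H(2c 5c 5c 7c a4) = 2cd8
m2: inner = H(46 36 36 39) = 7c 6f; tag = H(2c 5c 5c 7c 6f) = f7d8
m3: inner = H(46 36 36 f0) = 7c 26; tag = H(2c 5c 5c 7c 26) = aed8 ← matches
m4: inner = H(46 36 36 97) = 7c cd; tag = H(2c 5c 5c 7c cd) = 55d8

3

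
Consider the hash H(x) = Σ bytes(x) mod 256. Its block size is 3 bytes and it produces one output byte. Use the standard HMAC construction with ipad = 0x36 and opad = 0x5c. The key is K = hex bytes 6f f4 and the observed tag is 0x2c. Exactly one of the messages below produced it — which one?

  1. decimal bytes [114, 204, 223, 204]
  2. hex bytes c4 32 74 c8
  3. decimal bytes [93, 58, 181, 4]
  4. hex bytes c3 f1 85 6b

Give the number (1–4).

4

Key hex bytes 6f f4 is 2 bytes ≤ B = 3; zero-pad to 3 bytes: K' = 6f f4 00.
K' ⊕ ipad = 59 c2 36; K' ⊕ opad = 33 a8 5c.
m1: inner = H(59 c2 36 72 cc df cc) = 3a; tag = H(33 a8 5c 3a) = 71
m2: inner = H(59 c2 36 c4 32 74 c8) = 83; tag = H(33 a8 5c 83) = ba
m3: inner = H(59 c2 36 5d 3a b5 04) = a1; tag = H(33 a8 5c a1) = d8
m4: inner = H(59 c2 36 c3 f1 85 6b) = f5; tag = H(33 a8 5c f5) = 2c ← matches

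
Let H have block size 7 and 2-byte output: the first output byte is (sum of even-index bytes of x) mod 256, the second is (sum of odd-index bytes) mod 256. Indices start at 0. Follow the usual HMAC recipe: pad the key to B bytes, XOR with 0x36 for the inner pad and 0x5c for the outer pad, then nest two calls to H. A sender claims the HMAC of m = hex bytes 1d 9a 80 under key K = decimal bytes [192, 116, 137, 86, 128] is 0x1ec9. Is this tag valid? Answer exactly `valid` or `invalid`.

Key decimal bytes [192, 116, 137, 86, 128] = c0 74 89 56 80 is 5 bytes ≤ B = 7; zero-pad to 7 bytes: K' = c0 74 89 56 80 00 00.
K' ⊕ ipad = f6 42 bf 60 b6 36 36; K' ⊕ opad = 9c 28 d5 0a dc 5c 5c.
Inner hash: even-index sum = 827 mod 256 = 59; odd-index sum = 373 mod 256 = 117 → 3b 75.
Outer hash (recomputed tag): even-index sum = 798 mod 256 = 30; odd-index sum = 201 mod 256 = 201 → 1e c9.
Recomputed tag = 1ec9; claimed = 1ec9 → match.

valid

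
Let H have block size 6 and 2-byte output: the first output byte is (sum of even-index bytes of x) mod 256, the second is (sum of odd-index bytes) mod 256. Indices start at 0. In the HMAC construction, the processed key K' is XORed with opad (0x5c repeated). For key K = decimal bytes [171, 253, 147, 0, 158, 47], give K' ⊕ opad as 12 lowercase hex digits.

Key decimal bytes [171, 253, 147, 0, 158, 47] = ab fd 93 00 9e 2f is exactly B = 6 bytes: K' = ab fd 93 00 9e 2f.
XOR each byte with 0x5c: ab⊕5c=f7, fd⊕5c=a1, 93⊕5c=cf, 00⊕5c=5c, 9e⊕5c=c2, 2f⊕5c=73.

f7a1cf5cc273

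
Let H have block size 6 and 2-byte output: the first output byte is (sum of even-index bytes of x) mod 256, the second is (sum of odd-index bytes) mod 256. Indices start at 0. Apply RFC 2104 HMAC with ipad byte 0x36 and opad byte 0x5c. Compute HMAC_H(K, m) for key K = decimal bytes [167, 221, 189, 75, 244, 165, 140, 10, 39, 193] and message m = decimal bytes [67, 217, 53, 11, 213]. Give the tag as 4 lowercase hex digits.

Key decimal bytes [167, 221, 189, 75, 244, 165, 140, 10, 39, 193] = a7 dd bd 4b f4 a5 8c 0a 27 c1 is 10 bytes > B = 6, so hash it first: H(key) = 0b 98, then zero-pad to 6 bytes: K' = 0b 98 00 00 00 00.
K' ⊕ ipad = 3d ae 36 36 36 36.  K' ⊕ opad = 57 c4 5c 5c 5c 5c.
Inner input = (K'⊕ipad) ∥ m = 3d ae 36 36 36 36 ∥ 43 d9 35 0b d5.
Inner hash: even-index sum = 502 mod 256 = 246; odd-index sum = 510 mod 256 = 254 → f6 fe.
Outer input = (K'⊕opad) ∥ inner = 57 c4 5c 5c 5c 5c ∥ f6 fe.
Outer hash (tag): even-index sum = 517 mod 256 = 5; odd-index sum = 634 mod 256 = 122 → 05 7a.

057a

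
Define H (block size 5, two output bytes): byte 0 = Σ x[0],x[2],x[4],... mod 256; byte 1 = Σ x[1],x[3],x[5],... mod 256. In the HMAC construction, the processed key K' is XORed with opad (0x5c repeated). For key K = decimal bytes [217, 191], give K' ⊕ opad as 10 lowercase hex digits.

Key decimal bytes [217, 191] = d9 bf is 2 bytes ≤ B = 5; zero-pad to 5 bytes: K' = d9 bf 00 00 00.
XOR each byte with 0x5c: d9⊕5c=85, bf⊕5c=e3, 00⊕5c=5c, 00⊕5c=5c, 00⊕5c=5c.

85e35c5c5c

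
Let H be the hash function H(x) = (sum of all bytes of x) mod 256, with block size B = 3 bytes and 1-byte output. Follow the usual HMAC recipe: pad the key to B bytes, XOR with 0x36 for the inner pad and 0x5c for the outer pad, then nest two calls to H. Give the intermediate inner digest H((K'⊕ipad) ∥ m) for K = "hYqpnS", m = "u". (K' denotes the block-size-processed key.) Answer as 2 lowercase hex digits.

36

Key "hYqpnS" = 68 59 71 70 6e 53 is 6 bytes > B = 3, so hash it first: H(key) = 63, then zero-pad to 3 bytes: K' = 63 00 00.
K' ⊕ ipad = 55 36 36.
Inner input = 55 36 36 ∥ 75.
Inner hash: sum = 85+54+54+117 = 310; mod 256 = 54 → 36.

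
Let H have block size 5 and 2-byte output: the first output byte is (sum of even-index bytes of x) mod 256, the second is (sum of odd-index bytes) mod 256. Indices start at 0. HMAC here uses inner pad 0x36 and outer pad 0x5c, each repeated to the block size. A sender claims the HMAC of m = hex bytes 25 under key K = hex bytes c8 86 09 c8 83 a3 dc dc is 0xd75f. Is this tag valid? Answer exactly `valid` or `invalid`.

invalid

Key hex bytes c8 86 09 c8 83 a3 dc dc is 8 bytes > B = 5, so hash it first: H(key) = 30 cd, then zero-pad to 5 bytes: K' = 30 cd 00 00 00.
K' ⊕ ipad = 06 fb 36 36 36; K' ⊕ opad = 6c 91 5c 5c 5c.
Inner hash: even-index sum = 114 mod 256 = 114; odd-index sum = 342 mod 256 = 86 → 72 56.
Outer hash (recomputed tag): even-index sum = 378 mod 256 = 122; odd-index sum = 351 mod 256 = 95 → 7a 5f.
Recomputed tag = 7a5f; claimed = d75f → mismatch.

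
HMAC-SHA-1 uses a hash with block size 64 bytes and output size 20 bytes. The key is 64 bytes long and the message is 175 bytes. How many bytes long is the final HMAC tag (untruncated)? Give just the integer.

20

The tag is one SHA-1 digest: 20 bytes.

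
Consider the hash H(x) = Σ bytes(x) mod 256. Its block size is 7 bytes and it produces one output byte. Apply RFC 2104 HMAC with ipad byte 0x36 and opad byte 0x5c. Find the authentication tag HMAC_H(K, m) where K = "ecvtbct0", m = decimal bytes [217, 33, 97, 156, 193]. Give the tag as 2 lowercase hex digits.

Key "ecvtbct0" = 65 63 76 74 62 63 74 30 is 8 bytes > B = 7, so hash it first: H(key) = 1b, then zero-pad to 7 bytes: K' = 1b 00 00 00 00 00 00.
K' ⊕ ipad = 2d 36 36 36 36 36 36.  K' ⊕ opad = 47 5c 5c 5c 5c 5c 5c.
Inner input = (K'⊕ipad) ∥ m = 2d 36 36 36 36 36 36 ∥ d9 21 61 9c c1.
Inner hash: sum = 45+54+54+54+54+54+54+217+33+97+156+193 = 1065; mod 256 = 41 → 29.
Outer input = (K'⊕opad) ∥ inner = 47 5c 5c 5c 5c 5c 5c ∥ 29.
Outer hash (tag): sum = 71+92+92+92+92+92+92+41 = 664; mod 256 = 152 → 98.

98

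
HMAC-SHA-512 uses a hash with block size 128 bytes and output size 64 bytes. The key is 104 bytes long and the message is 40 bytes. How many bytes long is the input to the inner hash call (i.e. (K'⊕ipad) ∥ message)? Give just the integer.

168

Key is 104 ≤ 128 bytes, zero-padded: |K'| = 128.
Inner input = (K'⊕ipad) ∥ m → 128 + 40 = 168 bytes.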